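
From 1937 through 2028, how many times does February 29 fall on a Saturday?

3

Leap years in 1937–2028: 23 of them.
Feb 29 weekday advances by 5 (mod 7) from one leap year to the next four years later (or differs when a century non-leap intervenes).
Leap-day weekdays: 1940:Thu 1944:Tue 1948:Sun 1952:Fri 1956:Wed 1960:Mon 1964:Sat✓ 1968:Thu 1972:Tue 1976:Sun 1980:Fri 1984:Wed 1988:Mon 1992:Sat✓ 1996:Thu 2000:Tue 2004:Sun 2008:Fri 2012:Wed 2016:Mon 2020:Sat✓ 2024:Thu 2028:Tue
Saturday: 1964, 1992, 2020 → 3.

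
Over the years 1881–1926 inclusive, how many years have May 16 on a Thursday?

Track May 16's weekday year by year (advancing +1, or +2 across a Feb 29):
  1881: Mon  1882: Tue (+1)  1883: Wed (+1)  1884: Fri (+2)  1885: Sat (+1)
  1886: Sun (+1)  1887: Mon (+1)  1888: Wed (+2)  1889: Thu (+1) ✓  1890: Fri (+1)
  1891: Sat (+1)  1892: Mon (+2)  1893: Tue (+1)  1894: Wed (+1)  … (18 more years) …
  1913: Fri (+1)  1914: Sat (+1)  1915: Sun (+1)  1916: Tue (+2)  1917: Wed (+1)
  1918: Thu (+1) ✓  1919: Fri (+1)  1920: Sun (+2)  1921: Mon (+1)  1922: Tue (+1)
  1923: Wed (+1)  1924: Fri (+2)  1925: Sat (+1)  1926: Sun (+1)
Thursday years: 1889, 1895, 1901, 1907, 1912, 1918 — 6 in total.

6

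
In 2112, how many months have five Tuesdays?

A month of length L has five Tuesdays iff its first Tuesday is on day ≤ L−28 (so day 1–3 in a 31-day month, 1–2 in a 30-day month, day 1 in a leap February).
Checking each month of 2112: Jan starts Fri (31d); Feb starts Mon (29d); Mar starts Tue (31d) ✓; Apr starts Fri (30d); May starts Sun (31d) ✓; Jun starts Wed (30d); Jul starts Fri (31d); Aug starts Mon (31d) ✓; Sep starts Thu (30d); Oct starts Sat (31d); Nov starts Tue (30d) ✓; Dec starts Thu (31d).
Five-Tuesday months: March, May, August, November → 4.

4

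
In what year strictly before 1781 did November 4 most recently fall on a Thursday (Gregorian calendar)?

1779

From one year to the next, a fixed date's weekday advances by 1, or by 2 when a Feb 29 lies between the two dates.
1781: November 4 is Sunday.
1780: Saturday (−1)
1779: Thursday (−2)
November 4 falls on a Thursday in 1779.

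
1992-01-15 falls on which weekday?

January 1, 1992 is a Wednesday.
January 15 is day 15 of the year, i.e. 14 days after Jan 1.
14 mod 7 = 0, so advance 0 weekdays from Wednesday: Wednesday.

Wednesday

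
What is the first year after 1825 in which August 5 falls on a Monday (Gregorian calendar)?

From one year to the next, a fixed date's weekday advances by 1, or by 2 when a Feb 29 lies between the two dates.
1825: August 5 is Friday.
1826: Saturday (+1)
1827: Sunday (+1)
1828: Tuesday (+2)
1829: Wednesday (+1)
1830: Thursday (+1)
1831: Friday (+1)
1832: Sunday (+2)
1833: Monday (+1)
August 5 falls on a Monday in 1833.

1833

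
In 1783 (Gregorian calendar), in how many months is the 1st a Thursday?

Check the 1st of each month of 1783: Jan 1: Wed, Feb 1: Sat, Mar 1: Sat, Apr 1: Tue, May 1: Thu, Jun 1: Sun, Jul 1: Tue, Aug 1: Fri, Sep 1: Mon, Oct 1: Wed, Nov 1: Sat, Dec 1: Mon.
Thursday occurs in May — 1 month.

1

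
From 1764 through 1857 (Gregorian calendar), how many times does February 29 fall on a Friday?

Leap years in 1764–1857: 23 of them.
Feb 29 weekday advances by 5 (mod 7) from one leap year to the next four years later (or differs when a century non-leap intervenes).
Leap-day weekdays: 1764:Wed 1768:Mon 1772:Sat 1776:Thu 1780:Tue 1784:Sun 1788:Fri✓ 1792:Wed 1796:Mon 1804:Wed 1808:Mon 1812:Sat 1816:Thu 1820:Tue 1824:Sun 1828:Fri✓ 1832:Wed 1836:Mon 1840:Sat 1844:Thu 1848:Tue 1852:Sun 1856:Fri✓
Friday: 1788, 1828, 1856 → 3.

3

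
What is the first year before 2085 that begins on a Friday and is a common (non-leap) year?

Jan 1 advances by 2 weekdays after a leap year and by 1 after a common year.
2085: Jan 1 is Monday.
2084: Saturday (leap)
2083: Friday
2083 begins on a Friday and is a common year.

2083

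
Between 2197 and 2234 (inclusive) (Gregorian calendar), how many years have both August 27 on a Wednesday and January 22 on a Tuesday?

Check each year's weekday for August 27 and January 22:
  2197: Sun/Sun  2198: Mon/Mon  2199: Tue/Tue  2200: Wed/Wed  2201: Thu/Thu  2202: Fri/Fri  2203: Sat/Sat  2204: Mon/Sun  2205: Tue/Tue  2206: Wed/Wed  2207: Thu/Thu  2208: Sat/Fri  2209: Sun/Sun  2210: Mon/Mon  …(10 more)…  2221: Mon/Mon  2222: Tue/Tue  2223: Wed/Wed  2224: Fri/Thu  2225: Sat/Sat  2226: Sun/Sun  2227: Mon/Mon  2228: Wed/Tue ✓  2229: Thu/Thu  2230: Fri/Fri  2231: Sat/Sat  2232: Mon/Sun  2233: Tue/Tue  2234: Wed/Wed
Both conditions hold in: 2228 — 1.

1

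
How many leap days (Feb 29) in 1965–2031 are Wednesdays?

Leap years in 1965–2031: 16 of them.
Feb 29 weekday advances by 5 (mod 7) from one leap year to the next four years later (or differs when a century non-leap intervenes).
Leap-day weekdays: 1968:Thu 1972:Tue 1976:Sun 1980:Fri 1984:Wed✓ 1988:Mon 1992:Sat 1996:Thu 2000:Tue 2004:Sun 2008:Fri 2012:Wed✓ 2016:Mon 2020:Sat 2024:Thu 2028:Tue
Wednesday: 1984, 2012 → 2.

2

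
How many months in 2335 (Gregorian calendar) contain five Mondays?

4

A month of length L has five Mondays iff its first Monday is on day ≤ L−28 (so day 1–3 in a 31-day month, 1–2 in a 30-day month, day 1 in a leap February).
Checking each month of 2335: Jan starts Tue (31d); Feb starts Fri (28d); Mar starts Fri (31d); Apr starts Mon (30d) ✓; May starts Wed (31d); Jun starts Sat (30d); Jul starts Mon (31d) ✓; Aug starts Thu (31d); Sep starts Sun (30d) ✓; Oct starts Tue (31d); Nov starts Fri (30d); Dec starts Sun (31d) ✓.
Five-Monday months: April, July, September, December → 4.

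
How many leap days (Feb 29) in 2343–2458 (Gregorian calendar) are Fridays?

Leap years in 2343–2458: 29 of them.
Feb 29 weekday advances by 5 (mod 7) from one leap year to the next four years later (or differs when a century non-leap intervenes).
Leap-day weekdays: 2344:Tue 2348:Sun 2352:Fri✓ 2356:Wed 2360:Mon 2364:Sat 2368:Thu 2372:Tue 2376:Sun 2380:Fri✓ 2384:Wed 2388:Mon 2392:Sat …(3 more)… 2408:Fri✓ 2412:Wed 2416:Mon 2420:Sat 2424:Thu 2428:Tue 2432:Sun 2436:Fri✓ 2440:Wed 2444:Mon 2448:Sat 2452:Thu 2456:Tue
Friday: 2352, 2380, 2408, 2436 → 4.

4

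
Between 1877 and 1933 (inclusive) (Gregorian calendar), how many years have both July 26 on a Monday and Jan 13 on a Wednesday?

5

Check each year's weekday for July 26 and Jan 13:
  1877: Thu/Sat  1878: Fri/Sun  1879: Sat/Mon  1880: Mon/Tue  1881: Tue/Thu  1882: Wed/Fri  1883: Thu/Sat  1884: Sat/Sun  1885: Sun/Tue  1886: Mon/Wed ✓  1887: Tue/Thu  1888: Thu/Fri  1889: Fri/Sun  1890: Sat/Mon  …(29 more)…  1920: Mon/Tue  1921: Tue/Thu  1922: Wed/Fri  1923: Thu/Sat  1924: Sat/Sun  1925: Sun/Tue  1926: Mon/Wed ✓  1927: Tue/Thu  1928: Thu/Fri  1929: Fri/Sun  1930: Sat/Mon  1931: Sun/Tue  1932: Tue/Wed  1933: Wed/Fri
Both conditions hold in: 1886, 1897, 1909, 1915, 1926 — 5.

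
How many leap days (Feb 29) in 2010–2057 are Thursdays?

Leap years in 2010–2057: 12 of them.
Feb 29 weekday advances by 5 (mod 7) from one leap year to the next four years later (or differs when a century non-leap intervenes).
Leap-day weekdays: 2012:Wed 2016:Mon 2020:Sat 2024:Thu✓ 2028:Tue 2032:Sun 2036:Fri 2040:Wed 2044:Mon 2048:Sat 2052:Thu✓ 2056:Tue
Thursday: 2024, 2052 → 2.

2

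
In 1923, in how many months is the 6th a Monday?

Check the 6th of each month of 1923: Jan 6: Sat, Feb 6: Tue, Mar 6: Tue, Apr 6: Fri, May 6: Sun, Jun 6: Wed, Jul 6: Fri, Aug 6: Mon, Sep 6: Thu, Oct 6: Sat, Nov 6: Tue, Dec 6: Thu.
Monday occurs in August — 1 month.

1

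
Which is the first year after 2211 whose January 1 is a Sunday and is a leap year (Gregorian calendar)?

2232

Jan 1 advances by 2 weekdays after a leap year and by 1 after a common year.
2211: Jan 1 is Tuesday.
2212: Wednesday (leap)
2213: Friday
2214: Saturday
2215: Sunday
2216: Monday (leap)
2217: Wednesday
2218: Thursday
2219: Friday
2220: Saturday (leap)
2221: Monday
2222: Tuesday
2223: Wednesday
2224: Thursday (leap)
2225: Saturday
2226: Sunday
2227: Monday
2228: Tuesday (leap)
2229: Thursday
2230: Friday
2231: Saturday
2232: Sunday (leap)
2232 begins on a Sunday and is a leap year.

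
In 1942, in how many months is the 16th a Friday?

2

Check the 16th of each month of 1942: Jan 16: Fri, Feb 16: Mon, Mar 16: Mon, Apr 16: Thu, May 16: Sat, Jun 16: Tue, Jul 16: Thu, Aug 16: Sun, Sep 16: Wed, Oct 16: Fri, Nov 16: Mon, Dec 16: Wed.
Friday occurs in January, October — 2 months.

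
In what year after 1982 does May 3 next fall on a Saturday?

From one year to the next, a fixed date's weekday advances by 1, or by 2 when a Feb 29 lies between the two dates.
1982: May 3 is Monday.
1983: Tuesday (+1)
1984: Thursday (+2)
1985: Friday (+1)
1986: Saturday (+1)
May 3 falls on a Saturday in 1986.

1986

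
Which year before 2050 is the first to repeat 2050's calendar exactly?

2039

Two years share a calendar iff Jan 1 falls on the same weekday and both are leap or both are common. 2050: Jan 1 is Saturday, common year.
2049: Jan 1 Friday, common
2048: Jan 1 Wednesday, leap
2047: Jan 1 Tuesday, common
2046: Jan 1 Monday, common
2045: Jan 1 Sunday, common
2044: Jan 1 Friday, leap
2043: Jan 1 Thursday, common
2042: Jan 1 Wednesday, common
2041: Jan 1 Tuesday, common
2040: Jan 1 Sunday, leap
2039: Jan 1 Saturday, common
2039 matches on both conditions.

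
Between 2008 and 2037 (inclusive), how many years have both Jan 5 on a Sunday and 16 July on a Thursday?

1

Check each year's weekday for Jan 5 and 16 July:
  2008: Sat/Wed  2009: Mon/Thu  2010: Tue/Fri  2011: Wed/Sat  2012: Thu/Mon  2013: Sat/Tue  2014: Sun/Wed  2015: Mon/Thu  2016: Tue/Sat  2017: Thu/Sun  2018: Fri/Mon  2019: Sat/Tue  2020: Sun/Thu ✓  2021: Tue/Fri  2022: Wed/Sat  2023: Thu/Sun  2024: Fri/Tue  2025: Sun/Wed  2026: Mon/Thu  2027: Tue/Fri  2028: Wed/Sun  2029: Fri/Mon  2030: Sat/Tue  2031: Sun/Wed  2032: Mon/Fri  2033: Wed/Sat  2034: Thu/Sun  2035: Fri/Mon  2036: Sat/Wed  2037: Mon/Thu
Both conditions hold in: 2020 — 1.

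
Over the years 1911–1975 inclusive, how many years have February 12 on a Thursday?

9

Track February 12's weekday year by year (advancing +1, or +2 across a Feb 29):
  1911: Sun  1912: Mon (+1)  1913: Wed (+2)  1914: Thu (+1) ✓  1915: Fri (+1)
  1916: Sat (+1)  1917: Mon (+2)  1918: Tue (+1)  1919: Wed (+1)  1920: Thu (+1) ✓
  1921: Sat (+2)  1922: Sun (+1)  1923: Mon (+1)  1924: Tue (+1)  … (37 more years) …
  1962: Mon (+1)  1963: Tue (+1)  1964: Wed (+1)  1965: Fri (+2)  1966: Sat (+1)
  1967: Sun (+1)  1968: Mon (+1)  1969: Wed (+2)  1970: Thu (+1) ✓  1971: Fri (+1)
  1972: Sat (+1)  1973: Mon (+2)  1974: Tue (+1)  1975: Wed (+1)
Thursday years: 1914, 1920, 1925, 1931, 1942, 1948, 1953, 1959, 1970 — 9 in total.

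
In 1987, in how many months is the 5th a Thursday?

3

Check the 5th of each month of 1987: Jan 5: Mon, Feb 5: Thu, Mar 5: Thu, Apr 5: Sun, May 5: Tue, Jun 5: Fri, Jul 5: Sun, Aug 5: Wed, Sep 5: Sat, Oct 5: Mon, Nov 5: Thu, Dec 5: Sat.
Thursday occurs in February, March, November — 3 months.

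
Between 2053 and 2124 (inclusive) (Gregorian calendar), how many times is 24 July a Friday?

11

Track 24 July's weekday year by year (advancing +1, or +2 across a Feb 29):
  2053: Thu  2054: Fri (+1) ✓  2055: Sat (+1)  2056: Mon (+2)  2057: Tue (+1)
  2058: Wed (+1)  2059: Thu (+1)  2060: Sat (+2)  2061: Sun (+1)  2062: Mon (+1)
  2063: Tue (+1)  2064: Thu (+2)  2065: Fri (+1) ✓  2066: Sat (+1)  … (44 more years) …
  2111: Fri (+1) ✓  2112: Sun (+2)  2113: Mon (+1)  2114: Tue (+1)  2115: Wed (+1)
  2116: Fri (+2) ✓  2117: Sat (+1)  2118: Sun (+1)  2119: Mon (+1)  2120: Wed (+2)
  2121: Thu (+1)  2122: Fri (+1) ✓  2123: Sat (+1)  2124: Mon (+2)
Friday years: 2054, 2065, 2071, 2076, 2082, 2093, 2099, 2105, 2111, 2116, 2122 — 11 in total.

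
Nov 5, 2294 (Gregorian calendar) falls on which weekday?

January 1, 2294 is a Monday.
November 5 is day 309 of the year, i.e. 308 days after Jan 1.
308 mod 7 = 0, so advance 0 weekdays from Monday: Monday.

Monday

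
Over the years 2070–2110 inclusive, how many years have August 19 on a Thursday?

6

Track August 19's weekday year by year (advancing +1, or +2 across a Feb 29):
  2070: Tue  2071: Wed (+1)  2072: Fri (+2)  2073: Sat (+1)  2074: Sun (+1)
  2075: Mon (+1)  2076: Wed (+2)  2077: Thu (+1) ✓  2078: Fri (+1)  2079: Sat (+1)
  2080: Mon (+2)  2081: Tue (+1)  2082: Wed (+1)  2083: Thu (+1) ✓  … (13 more years) …
  2097: Mon (+1)  2098: Tue (+1)  2099: Wed (+1)  2100: Thu (+1) ✓  2101: Fri (+1)
  2102: Sat (+1)  2103: Sun (+1)  2104: Tue (+2)  2105: Wed (+1)  2106: Thu (+1) ✓
  2107: Fri (+1)  2108: Sun (+2)  2109: Mon (+1)  2110: Tue (+1)
Thursday years: 2077, 2083, 2088, 2094, 2100, 2106 — 6 in total.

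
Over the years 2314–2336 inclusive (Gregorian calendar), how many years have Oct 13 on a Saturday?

4

Track Oct 13's weekday year by year (advancing +1, or +2 across a Feb 29):
  2314: Tue  2315: Wed (+1)  2316: Fri (+2)  2317: Sat (+1) ✓  2318: Sun (+1)
  2319: Mon (+1)  2320: Wed (+2)  2321: Thu (+1)  2322: Fri (+1)  2323: Sat (+1) ✓
  2324: Mon (+2)  2325: Tue (+1)  2326: Wed (+1)  2327: Thu (+1)  2328: Sat (+2) ✓
  2329: Sun (+1)  2330: Mon (+1)  2331: Tue (+1)  2332: Thu (+2)  2333: Fri (+1)
  2334: Sat (+1) ✓  2335: Sun (+1)  2336: Tue (+2)
Saturday years: 2317, 2323, 2328, 2334 — 4 in total.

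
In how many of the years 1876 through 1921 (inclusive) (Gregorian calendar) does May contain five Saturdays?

May has 31 days; it has five Saturdays when Saturday falls among the first (month-length − 28) days — i.e. when May 1 is one of Saturday/Friday/Thursday.
May 1 by year: 1876:Mon 1877:Tue 1878:Wed 1879:Thu✓ 1880:Sat✓ 1881:Sun 1882:Mon 1883:Tue 1884:Thu✓ 1885:Fri✓ 1886:Sat✓ 1887:Sun 1888:Tue 1889:Wed 1890:Thu✓ …(16 more)… 1907:Wed 1908:Fri✓ 1909:Sat✓ 1910:Sun 1911:Mon 1912:Wed 1913:Thu✓ 1914:Fri✓ 1915:Sat✓ 1916:Mon 1917:Tue 1918:Wed 1919:Thu✓ 1920:Sat✓ 1921:Sun
Years with five Saturdays: 1879, 1880, 1884, 1885, 1886, 1890, 1891, 1896, 1897, 1902, 1903, 1908, 1909, 1913, 1914, 1915, 1919, 1920 → 18.

18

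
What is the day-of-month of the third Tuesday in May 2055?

18

May 1, 2055 is a Saturday, so the first Tuesday is the 4th.
The third Tuesday is 4 + 14 = 18.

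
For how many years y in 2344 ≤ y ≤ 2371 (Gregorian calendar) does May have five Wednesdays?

May has 31 days; it has five Wednesdays when Wednesday falls among the first (month-length − 28) days — i.e. when May 1 is one of Wednesday/Tuesday/Monday.
May 1 by year: 2344:Mon✓ 2345:Tue✓ 2346:Wed✓ 2347:Thu 2348:Sat 2349:Sun 2350:Mon✓ 2351:Tue✓ 2352:Thu 2353:Fri 2354:Sat 2355:Sun 2356:Tue✓ 2357:Wed✓ 2358:Thu 2359:Fri 2360:Sun 2361:Mon✓ 2362:Tue✓ 2363:Wed✓ 2364:Fri 2365:Sat 2366:Sun 2367:Mon✓ 2368:Wed✓ 2369:Thu 2370:Fri 2371:Sat
Years with five Wednesdays: 2344, 2345, 2346, 2350, 2351, 2356, 2357, 2361, 2362, 2363, 2367, 2368 → 12.

12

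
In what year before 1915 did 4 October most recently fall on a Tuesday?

1910

From one year to the next, a fixed date's weekday advances by 1, or by 2 when a Feb 29 lies between the two dates.
1915: October 4 is Monday.
1914: Sunday (−1)
1913: Saturday (−1)
1912: Friday (−1)
1911: Wednesday (−2)
1910: Tuesday (−1)
4 October falls on a Tuesday in 1910.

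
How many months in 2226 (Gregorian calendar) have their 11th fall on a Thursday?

1

Check the 11th of each month of 2226: Jan 11: Wed, Feb 11: Sat, Mar 11: Sat, Apr 11: Tue, May 11: Thu, Jun 11: Sun, Jul 11: Tue, Aug 11: Fri, Sep 11: Mon, Oct 11: Wed, Nov 11: Sat, Dec 11: Mon.
Thursday occurs in May — 1 month.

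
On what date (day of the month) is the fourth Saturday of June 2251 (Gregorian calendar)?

June 1, 2251 is a Sunday, so the first Saturday is the 7th.
The fourth Saturday is 7 + 21 = 28.

28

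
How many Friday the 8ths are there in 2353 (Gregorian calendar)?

1

Check the 8th of each month of 2353: Jan 8: Thu, Feb 8: Sun, Mar 8: Sun, Apr 8: Wed, May 8: Fri, Jun 8: Mon, Jul 8: Wed, Aug 8: Sat, Sep 8: Tue, Oct 8: Thu, Nov 8: Sun, Dec 8: Tue.
Friday occurs in May — 1 month.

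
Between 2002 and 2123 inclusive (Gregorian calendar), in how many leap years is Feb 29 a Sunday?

Leap years in 2002–2123: 29 of them.
Feb 29 weekday advances by 5 (mod 7) from one leap year to the next four years later (or differs when a century non-leap intervenes).
Leap-day weekdays: 2004:Sun✓ 2008:Fri 2012:Wed 2016:Mon 2020:Sat 2024:Thu 2028:Tue 2032:Sun✓ 2036:Fri 2040:Wed 2044:Mon 2048:Sat 2052:Thu …(3 more)… 2068:Wed 2072:Mon 2076:Sat 2080:Thu 2084:Tue 2088:Sun✓ 2092:Fri 2096:Wed 2104:Fri 2108:Wed 2112:Mon 2116:Sat 2120:Thu
Sunday: 2004, 2032, 2060, 2088 → 4.

4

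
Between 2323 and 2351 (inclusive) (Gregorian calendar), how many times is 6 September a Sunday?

Track 6 September's weekday year by year (advancing +1, or +2 across a Feb 29):
  2323: Thu  2324: Sat (+2)  2325: Sun (+1) ✓  2326: Mon (+1)  2327: Tue (+1)
  2328: Thu (+2)  2329: Fri (+1)  2330: Sat (+1)  2331: Sun (+1) ✓  2332: Tue (+2)
  2333: Wed (+1)  2334: Thu (+1)  2335: Fri (+1)  2336: Sun (+2) ✓  2337: Mon (+1)
  2338: Tue (+1)  2339: Wed (+1)  2340: Fri (+2)  2341: Sat (+1)  2342: Sun (+1) ✓
  2343: Mon (+1)  2344: Wed (+2)  2345: Thu (+1)  2346: Fri (+1)  2347: Sat (+1)
  2348: Mon (+2)  2349: Tue (+1)  2350: Wed (+1)  2351: Thu (+1)
Sunday years: 2325, 2331, 2336, 2342 — 4 in total.

4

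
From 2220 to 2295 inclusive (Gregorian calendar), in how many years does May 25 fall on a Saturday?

11

Track May 25's weekday year by year (advancing +1, or +2 across a Feb 29):
  2220: Thu  2221: Fri (+1)  2222: Sat (+1) ✓  2223: Sun (+1)  2224: Tue (+2)
  2225: Wed (+1)  2226: Thu (+1)  2227: Fri (+1)  2228: Sun (+2)  2229: Mon (+1)
  2230: Tue (+1)  2231: Wed (+1)  2232: Fri (+2)  2233: Sat (+1) ✓  … (48 more years) …
  2282: Thu (+1)  2283: Fri (+1)  2284: Sun (+2)  2285: Mon (+1)  2286: Tue (+1)
  2287: Wed (+1)  2288: Fri (+2)  2289: Sat (+1) ✓  2290: Sun (+1)  2291: Mon (+1)
  2292: Wed (+2)  2293: Thu (+1)  2294: Fri (+1)  2295: Sat (+1) ✓
Saturday years: 2222, 2233, 2239, 2244, 2250, 2261, 2267, 2272, 2278, 2289, 2295 — 11 in total.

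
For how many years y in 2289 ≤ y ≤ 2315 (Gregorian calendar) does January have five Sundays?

11

January has 31 days; it has five Sundays when Sunday falls among the first (month-length − 28) days — i.e. when January 1 is one of Sunday/Saturday/Friday.
January 1 by year: 2289:Tue 2290:Wed 2291:Thu 2292:Fri✓ 2293:Sun✓ 2294:Mon 2295:Tue 2296:Wed 2297:Fri✓ 2298:Sat✓ 2299:Sun✓ 2300:Mon 2301:Tue 2302:Wed 2303:Thu 2304:Fri✓ 2305:Sun✓ 2306:Mon 2307:Tue 2308:Wed 2309:Fri✓ 2310:Sat✓ 2311:Sun✓ 2312:Mon 2313:Wed 2314:Thu 2315:Fri✓
Years with five Sundays: 2292, 2293, 2297, 2298, 2299, 2304, 2305, 2309, 2310, 2311, 2315 → 11.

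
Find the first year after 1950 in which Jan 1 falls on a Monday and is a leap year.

1968

Jan 1 advances by 2 weekdays after a leap year and by 1 after a common year.
1950: Jan 1 is Sunday.
1951: Monday
1952: Tuesday (leap)
1953: Thursday
1954: Friday
1955: Saturday
1956: Sunday (leap)
1957: Tuesday
1958: Wednesday
1959: Thursday
1960: Friday (leap)
1961: Sunday
1962: Monday
1963: Tuesday
1964: Wednesday (leap)
1965: Friday
1966: Saturday
1967: Sunday
1968: Monday (leap)
1968 begins on a Monday and is a leap year.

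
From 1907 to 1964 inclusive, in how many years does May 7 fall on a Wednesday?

8

Track May 7's weekday year by year (advancing +1, or +2 across a Feb 29):
  1907: Tue  1908: Thu (+2)  1909: Fri (+1)  1910: Sat (+1)  1911: Sun (+1)
  1912: Tue (+2)  1913: Wed (+1) ✓  1914: Thu (+1)  1915: Fri (+1)  1916: Sun (+2)
  1917: Mon (+1)  1918: Tue (+1)  1919: Wed (+1) ✓  1920: Fri (+2)  … (30 more years) …
  1951: Mon (+1)  1952: Wed (+2) ✓  1953: Thu (+1)  1954: Fri (+1)  1955: Sat (+1)
  1956: Mon (+2)  1957: Tue (+1)  1958: Wed (+1) ✓  1959: Thu (+1)  1960: Sat (+2)
  1961: Sun (+1)  1962: Mon (+1)  1963: Tue (+1)  1964: Thu (+2)
Wednesday years: 1913, 1919, 1924, 1930, 1941, 1947, 1952, 1958 — 8 in total.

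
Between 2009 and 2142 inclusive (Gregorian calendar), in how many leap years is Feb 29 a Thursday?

4

Leap years in 2009–2142: 32 of them.
Feb 29 weekday advances by 5 (mod 7) from one leap year to the next four years later (or differs when a century non-leap intervenes).
Leap-day weekdays: 2012:Wed 2016:Mon 2020:Sat 2024:Thu✓ 2028:Tue 2032:Sun 2036:Fri 2040:Wed 2044:Mon 2048:Sat 2052:Thu✓ 2056:Tue 2060:Sun …(6 more)… 2088:Sun 2092:Fri 2096:Wed 2104:Fri 2108:Wed 2112:Mon 2116:Sat 2120:Thu✓ 2124:Tue 2128:Sun 2132:Fri 2136:Wed 2140:Mon
Thursday: 2024, 2052, 2080, 2120 → 4.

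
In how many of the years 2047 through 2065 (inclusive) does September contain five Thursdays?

5

September has 30 days; it has five Thursdays when Thursday falls among the first (month-length − 28) days — i.e. when September 1 is one of Thursday/Wednesday.
September 1 by year: 2047:Sun 2048:Tue 2049:Wed✓ 2050:Thu✓ 2051:Fri 2052:Sun 2053:Mon 2054:Tue 2055:Wed✓ 2056:Fri 2057:Sat 2058:Sun 2059:Mon 2060:Wed✓ 2061:Thu✓ 2062:Fri 2063:Sat 2064:Mon 2065:Tue
Years with five Thursdays: 2049, 2050, 2055, 2060, 2061 → 5.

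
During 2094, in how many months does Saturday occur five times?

A month of length L has five Saturdays iff its first Saturday is on day ≤ L−28 (so day 1–3 in a 31-day month, 1–2 in a 30-day month, day 1 in a leap February).
Checking each month of 2094: Jan starts Fri (31d) ✓; Feb starts Mon (28d); Mar starts Mon (31d); Apr starts Thu (30d); May starts Sat (31d) ✓; Jun starts Tue (30d); Jul starts Thu (31d) ✓; Aug starts Sun (31d); Sep starts Wed (30d); Oct starts Fri (31d) ✓; Nov starts Mon (30d); Dec starts Wed (31d).
Five-Saturday months: January, May, July, October → 4.

4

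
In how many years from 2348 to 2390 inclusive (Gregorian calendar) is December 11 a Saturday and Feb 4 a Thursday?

4

Check each year's weekday for December 11 and Feb 4:
  2348: Sat/Wed  2349: Sun/Fri  2350: Mon/Sat  2351: Tue/Sun  2352: Thu/Mon  2353: Fri/Wed  2354: Sat/Thu ✓  2355: Sun/Fri  2356: Tue/Sat  2357: Wed/Mon  2358: Thu/Tue  2359: Fri/Wed  2360: Sun/Thu  2361: Mon/Sat  …(15 more)…  2377: Sun/Fri  2378: Mon/Sat  2379: Tue/Sun  2380: Thu/Mon  2381: Fri/Wed  2382: Sat/Thu ✓  2383: Sun/Fri  2384: Tue/Sat  2385: Wed/Mon  2386: Thu/Tue  2387: Fri/Wed  2388: Sun/Thu  2389: Mon/Sat  2390: Tue/Sun
Both conditions hold in: 2354, 2365, 2371, 2382 — 4.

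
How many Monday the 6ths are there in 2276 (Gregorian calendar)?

2

Check the 6th of each month of 2276: Jan 6: Thu, Feb 6: Sun, Mar 6: Mon, Apr 6: Thu, May 6: Sat, Jun 6: Tue, Jul 6: Thu, Aug 6: Sun, Sep 6: Wed, Oct 6: Fri, Nov 6: Mon, Dec 6: Wed.
Monday occurs in March, November — 2 months.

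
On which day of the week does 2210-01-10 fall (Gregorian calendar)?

Wednesday

January 1, 2210 is a Monday.
January 10 is day 10 of the year, i.e. 9 days after Jan 1.
9 mod 7 = 2, so advance 2 weekdays from Monday: Wednesday.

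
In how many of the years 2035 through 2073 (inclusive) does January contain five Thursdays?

17

January has 31 days; it has five Thursdays when Thursday falls among the first (month-length − 28) days — i.e. when January 1 is one of Thursday/Wednesday/Tuesday.
January 1 by year: 2035:Mon 2036:Tue✓ 2037:Thu✓ 2038:Fri 2039:Sat 2040:Sun 2041:Tue✓ 2042:Wed✓ 2043:Thu✓ 2044:Fri 2045:Sun 2046:Mon 2047:Tue✓ 2048:Wed✓ 2049:Fri …(9 more)… 2059:Wed✓ 2060:Thu✓ 2061:Sat 2062:Sun 2063:Mon 2064:Tue✓ 2065:Thu✓ 2066:Fri 2067:Sat 2068:Sun 2069:Tue✓ 2070:Wed✓ 2071:Thu✓ 2072:Fri 2073:Sun
Years with five Thursdays: 2036, 2037, 2041, 2042, 2043, 2047, 2048, 2053, 2054, 2058, 2059, 2060, 2064, 2065, 2069, 2070, 2071 → 17.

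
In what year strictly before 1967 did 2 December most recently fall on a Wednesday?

From one year to the next, a fixed date's weekday advances by 1, or by 2 when a Feb 29 lies between the two dates.
1967: December 2 is Saturday.
1966: Friday (−1)
1965: Thursday (−1)
1964: Wednesday (−1)
2 December falls on a Wednesday in 1964.

1964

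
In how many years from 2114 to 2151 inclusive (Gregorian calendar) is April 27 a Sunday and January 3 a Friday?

4

Check each year's weekday for April 27 and January 3:
  2114: Fri/Wed  2115: Sat/Thu  2116: Mon/Fri  2117: Tue/Sun  2118: Wed/Mon  2119: Thu/Tue  2120: Sat/Wed  2121: Sun/Fri ✓  2122: Mon/Sat  2123: Tue/Sun  2124: Thu/Mon  2125: Fri/Wed  2126: Sat/Thu  2127: Sun/Fri ✓  …(10 more)…  2138: Sun/Fri ✓  2139: Mon/Sat  2140: Wed/Sun  2141: Thu/Tue  2142: Fri/Wed  2143: Sat/Thu  2144: Mon/Fri  2145: Tue/Sun  2146: Wed/Mon  2147: Thu/Tue  2148: Sat/Wed  2149: Sun/Fri ✓  2150: Mon/Sat  2151: Tue/Sun
Both conditions hold in: 2121, 2127, 2138, 2149 — 4.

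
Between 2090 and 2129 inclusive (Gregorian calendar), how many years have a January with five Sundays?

18

January has 31 days; it has five Sundays when Sunday falls among the first (month-length − 28) days — i.e. when January 1 is one of Sunday/Saturday/Friday.
January 1 by year: 2090:Sun✓ 2091:Mon 2092:Tue 2093:Thu 2094:Fri✓ 2095:Sat✓ 2096:Sun✓ 2097:Tue 2098:Wed 2099:Thu 2100:Fri✓ 2101:Sat✓ 2102:Sun✓ 2103:Mon 2104:Tue …(10 more)… 2115:Tue 2116:Wed 2117:Fri✓ 2118:Sat✓ 2119:Sun✓ 2120:Mon 2121:Wed 2122:Thu 2123:Fri✓ 2124:Sat✓ 2125:Mon 2126:Tue 2127:Wed 2128:Thu 2129:Sat✓
Years with five Sundays: 2090, 2094, 2095, 2096, 2100, 2101, 2102, 2106, 2107, 2108, 2112, 2113, 2117, 2118, 2119, 2123, 2124, 2129 → 18.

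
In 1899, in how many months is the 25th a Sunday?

Check the 25th of each month of 1899: Jan 25: Wed, Feb 25: Sat, Mar 25: Sat, Apr 25: Tue, May 25: Thu, Jun 25: Sun, Jul 25: Tue, Aug 25: Fri, Sep 25: Mon, Oct 25: Wed, Nov 25: Sat, Dec 25: Mon.
Sunday occurs in June — 1 month.

1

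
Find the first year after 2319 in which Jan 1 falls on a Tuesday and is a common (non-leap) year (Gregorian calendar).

Jan 1 advances by 2 weekdays after a leap year and by 1 after a common year.
2319: Jan 1 is Wednesday.
2320: Thursday (leap)
2321: Saturday
2322: Sunday
2323: Monday
2324: Tuesday (leap)
2325: Thursday
2326: Friday
2327: Saturday
2328: Sunday (leap)
2329: Tuesday
2329 begins on a Tuesday and is a common year.

2329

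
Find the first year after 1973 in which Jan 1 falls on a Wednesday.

Jan 1 advances by 2 weekdays after a leap year and by 1 after a common year.
1973: Jan 1 is Monday.
1974: Tuesday
1975: Wednesday
1975 begins on a Wednesday

1975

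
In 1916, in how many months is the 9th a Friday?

1

Check the 9th of each month of 1916: Jan 9: Sun, Feb 9: Wed, Mar 9: Thu, Apr 9: Sun, May 9: Tue, Jun 9: Fri, Jul 9: Sun, Aug 9: Wed, Sep 9: Sat, Oct 9: Mon, Nov 9: Thu, Dec 9: Sat.
Friday occurs in June — 1 month.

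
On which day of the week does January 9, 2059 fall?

Thursday

January 1, 2059 is a Wednesday.
January 9 is day 9 of the year, i.e. 8 days after Jan 1.
8 mod 7 = 1, so advance 1 weekday from Wednesday: Thursday.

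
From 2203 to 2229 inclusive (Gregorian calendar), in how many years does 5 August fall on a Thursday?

Track 5 August's weekday year by year (advancing +1, or +2 across a Feb 29):
  2203: Fri  2204: Sun (+2)  2205: Mon (+1)  2206: Tue (+1)  2207: Wed (+1)
  2208: Fri (+2)  2209: Sat (+1)  2210: Sun (+1)  2211: Mon (+1)  2212: Wed (+2)
  2213: Thu (+1) ✓  2214: Fri (+1)  2215: Sat (+1)  2216: Mon (+2)  2217: Tue (+1)
  2218: Wed (+1)  2219: Thu (+1) ✓  2220: Sat (+2)  2221: Sun (+1)  2222: Mon (+1)
  2223: Tue (+1)  2224: Thu (+2) ✓  2225: Fri (+1)  2226: Sat (+1)  2227: Sun (+1)
  2228: Tue (+2)  2229: Wed (+1)
Thursday years: 2213, 2219, 2224 — 3 in total.

3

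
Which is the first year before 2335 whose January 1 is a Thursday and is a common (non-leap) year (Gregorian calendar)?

Jan 1 advances by 2 weekdays after a leap year and by 1 after a common year.
2335: Jan 1 is Tuesday.
2334: Monday
2333: Sunday
2332: Friday (leap)
2331: Thursday
2331 begins on a Thursday and is a common year.

2331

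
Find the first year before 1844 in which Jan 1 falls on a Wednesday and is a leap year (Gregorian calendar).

Jan 1 advances by 2 weekdays after a leap year and by 1 after a common year.
1844: Jan 1 is Monday (leap).
1843: Sunday
1842: Saturday
1841: Friday
1840: Wednesday (leap)
1840 begins on a Wednesday and is a leap year.

1840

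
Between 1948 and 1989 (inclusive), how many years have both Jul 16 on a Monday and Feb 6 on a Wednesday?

Check each year's weekday for Jul 16 and Feb 6:
  1948: Fri/Fri  1949: Sat/Sun  1950: Sun/Mon  1951: Mon/Tue  1952: Wed/Wed  1953: Thu/Fri  1954: Fri/Sat  1955: Sat/Sun  1956: Mon/Mon  1957: Tue/Wed  1958: Wed/Thu  1959: Thu/Fri  1960: Sat/Sat  1961: Sun/Mon  …(14 more)…  1976: Fri/Fri  1977: Sat/Sun  1978: Sun/Mon  1979: Mon/Tue  1980: Wed/Wed  1981: Thu/Fri  1982: Fri/Sat  1983: Sat/Sun  1984: Mon/Mon  1985: Tue/Wed  1986: Wed/Thu  1987: Thu/Fri  1988: Sat/Sat  1989: Sun/Mon
Both conditions hold in: no year — 0.

0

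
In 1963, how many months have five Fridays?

A month of length L has five Fridays iff its first Friday is on day ≤ L−28 (so day 1–3 in a 31-day month, 1–2 in a 30-day month, day 1 in a leap February).
Checking each month of 1963: Jan starts Tue (31d); Feb starts Fri (28d); Mar starts Fri (31d) ✓; Apr starts Mon (30d); May starts Wed (31d) ✓; Jun starts Sat (30d); Jul starts Mon (31d); Aug starts Thu (31d) ✓; Sep starts Sun (30d); Oct starts Tue (31d); Nov starts Fri (30d) ✓; Dec starts Sun (31d).
Five-Friday months: March, May, August, November → 4.

4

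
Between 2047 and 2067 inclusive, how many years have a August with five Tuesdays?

10

August has 31 days; it has five Tuesdays when Tuesday falls among the first (month-length − 28) days — i.e. when August 1 is one of Tuesday/Monday/Sunday.
August 1 by year: 2047:Thu 2048:Sat 2049:Sun✓ 2050:Mon✓ 2051:Tue✓ 2052:Thu 2053:Fri 2054:Sat 2055:Sun✓ 2056:Tue✓ 2057:Wed 2058:Thu 2059:Fri 2060:Sun✓ 2061:Mon✓ 2062:Tue✓ 2063:Wed 2064:Fri 2065:Sat 2066:Sun✓ 2067:Mon✓
Years with five Tuesdays: 2049, 2050, 2051, 2055, 2056, 2060, 2061, 2062, 2066, 2067 → 10.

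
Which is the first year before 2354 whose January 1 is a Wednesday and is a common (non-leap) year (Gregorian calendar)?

Jan 1 advances by 2 weekdays after a leap year and by 1 after a common year.
2354: Jan 1 is Friday.
2353: Thursday
2352: Tuesday (leap)
2351: Monday
2350: Sunday
2349: Saturday
2348: Thursday (leap)
2347: Wednesday
2347 begins on a Wednesday and is a common year.

2347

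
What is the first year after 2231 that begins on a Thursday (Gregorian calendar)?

2235

Jan 1 advances by 2 weekdays after a leap year and by 1 after a common year.
2231: Jan 1 is Saturday.
2232: Sunday (leap)
2233: Tuesday
2234: Wednesday
2235: Thursday
2235 begins on a Thursday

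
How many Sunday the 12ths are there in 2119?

3

Check the 12th of each month of 2119: Jan 12: Thu, Feb 12: Sun, Mar 12: Sun, Apr 12: Wed, May 12: Fri, Jun 12: Mon, Jul 12: Wed, Aug 12: Sat, Sep 12: Tue, Oct 12: Thu, Nov 12: Sun, Dec 12: Tue.
Sunday occurs in February, March, November — 3 months.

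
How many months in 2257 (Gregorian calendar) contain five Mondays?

A month of length L has five Mondays iff its first Monday is on day ≤ L−28 (so day 1–3 in a 31-day month, 1–2 in a 30-day month, day 1 in a leap February).
Checking each month of 2257: Jan starts Thu (31d); Feb starts Sun (28d); Mar starts Sun (31d) ✓; Apr starts Wed (30d); May starts Fri (31d); Jun starts Mon (30d) ✓; Jul starts Wed (31d); Aug starts Sat (31d) ✓; Sep starts Tue (30d); Oct starts Thu (31d); Nov starts Sun (30d) ✓; Dec starts Tue (31d).
Five-Monday months: March, June, August, November → 4.

4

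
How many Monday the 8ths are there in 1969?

Check the 8th of each month of 1969: Jan 8: Wed, Feb 8: Sat, Mar 8: Sat, Apr 8: Tue, May 8: Thu, Jun 8: Sun, Jul 8: Tue, Aug 8: Fri, Sep 8: Mon, Oct 8: Wed, Nov 8: Sat, Dec 8: Mon.
Monday occurs in September, December — 2 months.

2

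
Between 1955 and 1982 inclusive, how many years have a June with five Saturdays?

8

June has 30 days; it has five Saturdays when Saturday falls among the first (month-length − 28) days — i.e. when June 1 is one of Saturday/Friday.
June 1 by year: 1955:Wed 1956:Fri✓ 1957:Sat✓ 1958:Sun 1959:Mon 1960:Wed 1961:Thu 1962:Fri✓ 1963:Sat✓ 1964:Mon 1965:Tue 1966:Wed 1967:Thu 1968:Sat✓ 1969:Sun 1970:Mon 1971:Tue 1972:Thu 1973:Fri✓ 1974:Sat✓ 1975:Sun 1976:Tue 1977:Wed 1978:Thu 1979:Fri✓ 1980:Sun 1981:Mon 1982:Tue
Years with five Saturdays: 1956, 1957, 1962, 1963, 1968, 1973, 1974, 1979 → 8.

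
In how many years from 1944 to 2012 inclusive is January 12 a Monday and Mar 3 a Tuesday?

7

Check each year's weekday for January 12 and Mar 3:
  1944: Wed/Fri  1945: Fri/Sat  1946: Sat/Sun  1947: Sun/Mon  1948: Mon/Wed  1949: Wed/Thu  1950: Thu/Fri  1951: Fri/Sat  1952: Sat/Mon  1953: Mon/Tue ✓  1954: Tue/Wed  1955: Wed/Thu  1956: Thu/Sat  1957: Sat/Sun  …(41 more)…  1999: Tue/Wed  2000: Wed/Fri  2001: Fri/Sat  2002: Sat/Sun  2003: Sun/Mon  2004: Mon/Wed  2005: Wed/Thu  2006: Thu/Fri  2007: Fri/Sat  2008: Sat/Mon  2009: Mon/Tue ✓  2010: Tue/Wed  2011: Wed/Thu  2012: Thu/Sat
Both conditions hold in: 1953, 1959, 1970, 1981, 1987, 1998, 2009 — 7.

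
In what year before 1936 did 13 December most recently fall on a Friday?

1935

From one year to the next, a fixed date's weekday advances by 1, or by 2 when a Feb 29 lies between the two dates.
1936: December 13 is Sunday.
1935: Friday (−2)
13 December falls on a Friday in 1935.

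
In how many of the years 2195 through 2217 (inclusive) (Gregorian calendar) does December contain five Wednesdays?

9

December has 31 days; it has five Wednesdays when Wednesday falls among the first (month-length − 28) days — i.e. when December 1 is one of Wednesday/Tuesday/Monday.
December 1 by year: 2195:Tue✓ 2196:Thu 2197:Fri 2198:Sat 2199:Sun 2200:Mon✓ 2201:Tue✓ 2202:Wed✓ 2203:Thu 2204:Sat 2205:Sun 2206:Mon✓ 2207:Tue✓ 2208:Thu 2209:Fri 2210:Sat 2211:Sun 2212:Tue✓ 2213:Wed✓ 2214:Thu 2215:Fri 2216:Sun 2217:Mon✓
Years with five Wednesdays: 2195, 2200, 2201, 2202, 2206, 2207, 2212, 2213, 2217 → 9.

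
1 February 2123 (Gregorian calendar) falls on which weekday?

Monday

January 1, 2123 is a Friday.
February 1 is day 32 of the year, i.e. 31 days after Jan 1.
31 mod 7 = 3, so advance 3 weekdays from Friday: Monday.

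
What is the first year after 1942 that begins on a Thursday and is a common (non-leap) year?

Jan 1 advances by 2 weekdays after a leap year and by 1 after a common year.
1942: Jan 1 is Thursday.
1943: Friday
1944: Saturday (leap)
1945: Monday
1946: Tuesday
1947: Wednesday
1948: Thursday (leap)
1949: Saturday
1950: Sunday
1951: Monday
1952: Tuesday (leap)
1953: Thursday
1953 begins on a Thursday and is a common year.

1953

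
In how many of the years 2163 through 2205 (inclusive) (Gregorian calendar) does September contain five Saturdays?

September has 30 days; it has five Saturdays when Saturday falls among the first (month-length − 28) days — i.e. when September 1 is one of Saturday/Friday.
September 1 by year: 2163:Thu 2164:Sat✓ 2165:Sun 2166:Mon 2167:Tue 2168:Thu 2169:Fri✓ 2170:Sat✓ 2171:Sun 2172:Tue 2173:Wed 2174:Thu 2175:Fri✓ 2176:Sun 2177:Mon …(13 more)… 2191:Thu 2192:Sat✓ 2193:Sun 2194:Mon 2195:Tue 2196:Thu 2197:Fri✓ 2198:Sat✓ 2199:Sun 2200:Mon 2201:Tue 2202:Wed 2203:Thu 2204:Sat✓ 2205:Sun
Years with five Saturdays: 2164, 2169, 2170, 2175, 2180, 2181, 2186, 2187, 2192, 2197, 2198, 2204 → 12.

12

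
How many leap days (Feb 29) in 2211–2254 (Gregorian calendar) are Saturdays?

Leap years in 2211–2254: 11 of them.
Feb 29 weekday advances by 5 (mod 7) from one leap year to the next four years later (or differs when a century non-leap intervenes).
Leap-day weekdays: 2212:Sat✓ 2216:Thu 2220:Tue 2224:Sun 2228:Fri 2232:Wed 2236:Mon 2240:Sat✓ 2244:Thu 2248:Tue 2252:Sun
Saturday: 2212, 2240 → 2.

2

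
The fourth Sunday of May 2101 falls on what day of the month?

22

May 1, 2101 is a Sunday, so the first Sunday is the 1st.
The fourth Sunday is 1 + 21 = 22.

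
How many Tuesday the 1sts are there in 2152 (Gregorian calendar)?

2

Check the 1st of each month of 2152: Jan 1: Sat, Feb 1: Tue, Mar 1: Wed, Apr 1: Sat, May 1: Mon, Jun 1: Thu, Jul 1: Sat, Aug 1: Tue, Sep 1: Fri, Oct 1: Sun, Nov 1: Wed, Dec 1: Fri.
Tuesday occurs in February, August — 2 months.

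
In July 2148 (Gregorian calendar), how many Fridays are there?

July 2148 has 31 days and begins on Monday.
The first Friday is July 5.
Fridays fall on 5, 12, 19, 26 — that's 4.

4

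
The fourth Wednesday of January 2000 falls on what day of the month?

January 1, 2000 is a Saturday, so the first Wednesday is the 5th.
The fourth Wednesday is 5 + 21 = 26.

26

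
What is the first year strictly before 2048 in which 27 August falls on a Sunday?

2045

From one year to the next, a fixed date's weekday advances by 1, or by 2 when a Feb 29 lies between the two dates.
2048: August 27 is Thursday.
2047: Tuesday (−2)
2046: Monday (−1)
2045: Sunday (−1)
27 August falls on a Sunday in 2045.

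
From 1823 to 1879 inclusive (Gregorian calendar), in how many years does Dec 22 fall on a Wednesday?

Track Dec 22's weekday year by year (advancing +1, or +2 across a Feb 29):
  1823: Mon  1824: Wed (+2) ✓  1825: Thu (+1)  1826: Fri (+1)  1827: Sat (+1)
  1828: Mon (+2)  1829: Tue (+1)  1830: Wed (+1) ✓  1831: Thu (+1)  1832: Sat (+2)
  1833: Sun (+1)  1834: Mon (+1)  1835: Tue (+1)  1836: Thu (+2)  … (29 more years) …
  1866: Sat (+1)  1867: Sun (+1)  1868: Tue (+2)  1869: Wed (+1) ✓  1870: Thu (+1)
  1871: Fri (+1)  1872: Sun (+2)  1873: Mon (+1)  1874: Tue (+1)  1875: Wed (+1) ✓
  1876: Fri (+2)  1877: Sat (+1)  1878: Sun (+1)  1879: Mon (+1)
Wednesday years: 1824, 1830, 1841, 1847, 1852, 1858, 1869, 1875 — 8 in total.

8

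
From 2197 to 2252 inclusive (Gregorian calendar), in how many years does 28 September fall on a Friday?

Track 28 September's weekday year by year (advancing +1, or +2 across a Feb 29):
  2197: Thu  2198: Fri (+1) ✓  2199: Sat (+1)  2200: Sun (+1)  2201: Mon (+1)
  2202: Tue (+1)  2203: Wed (+1)  2204: Fri (+2) ✓  2205: Sat (+1)  2206: Sun (+1)
  2207: Mon (+1)  2208: Wed (+2)  2209: Thu (+1)  2210: Fri (+1) ✓  … (28 more years) …
  2239: Sat (+1)  2240: Mon (+2)  2241: Tue (+1)  2242: Wed (+1)  2243: Thu (+1)
  2244: Sat (+2)  2245: Sun (+1)  2246: Mon (+1)  2247: Tue (+1)  2248: Thu (+2)
  2249: Fri (+1) ✓  2250: Sat (+1)  2251: Sun (+1)  2252: Tue (+2)
Friday years: 2198, 2204, 2210, 2221, 2227, 2232, 2238, 2249 — 8 in total.

8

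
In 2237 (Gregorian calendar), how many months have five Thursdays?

A month of length L has five Thursdays iff its first Thursday is on day ≤ L−28 (so day 1–3 in a 31-day month, 1–2 in a 30-day month, day 1 in a leap February).
Checking each month of 2237: Jan starts Sun (31d); Feb starts Wed (28d); Mar starts Wed (31d) ✓; Apr starts Sat (30d); May starts Mon (31d); Jun starts Thu (30d) ✓; Jul starts Sat (31d); Aug starts Tue (31d) ✓; Sep starts Fri (30d); Oct starts Sun (31d); Nov starts Wed (30d) ✓; Dec starts Fri (31d).
Five-Thursday months: March, June, August, November → 4.

4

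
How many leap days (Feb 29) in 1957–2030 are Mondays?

3

Leap years in 1957–2030: 18 of them.
Feb 29 weekday advances by 5 (mod 7) from one leap year to the next four years later (or differs when a century non-leap intervenes).
Leap-day weekdays: 1960:Mon✓ 1964:Sat 1968:Thu 1972:Tue 1976:Sun 1980:Fri 1984:Wed 1988:Mon✓ 1992:Sat 1996:Thu 2000:Tue 2004:Sun 2008:Fri 2012:Wed 2016:Mon✓ 2020:Sat 2024:Thu 2028:Tue
Monday: 1960, 1988, 2016 → 3.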